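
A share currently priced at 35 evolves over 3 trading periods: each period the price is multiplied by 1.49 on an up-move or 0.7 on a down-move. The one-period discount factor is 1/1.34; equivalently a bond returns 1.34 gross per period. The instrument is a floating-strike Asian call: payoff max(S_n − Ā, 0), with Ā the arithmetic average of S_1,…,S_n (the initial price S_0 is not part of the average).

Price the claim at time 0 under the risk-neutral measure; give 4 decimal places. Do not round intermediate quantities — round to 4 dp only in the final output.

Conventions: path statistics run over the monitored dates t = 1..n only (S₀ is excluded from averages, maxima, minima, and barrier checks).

price = 8.7019

Risk-neutral up-probability p* = (R−d)/(u−d) = (1.34−0.7)/(1.49−0.7) = 0.8101; the claim prices as the p*-weighted sum of path payoffs discounted by R^3.
Enumerate all 2^3 = 8 price paths (U = up ×1.49, D = down ×0.7); each path with k up-moves has probability p*^k·(1−p*)^(3−k).
DDD: Ā=17.8850, payoff=0.0000, prob=0.006845
UDD: Ā=38.0695, payoff=0.0000, prob=0.029207
DUD: Ā=28.8528, payoff=0.0000, prob=0.029207
UUD: Ā=61.4153, payoff=0.0000, prob=0.124615
DDU: Ā=22.4012, payoff=3.1523, prob=0.029207
UDU: Ā=47.6825, payoff=6.7100, prob=0.124615
DUU: Ā=38.4658, payoff=15.9266, prob=0.124615
UUU: Ā=81.8772, payoff=33.9010, prob=0.531690
Price = Σ prob·payoff / R^3 = 20.937743 / 2.406104 = 8.7019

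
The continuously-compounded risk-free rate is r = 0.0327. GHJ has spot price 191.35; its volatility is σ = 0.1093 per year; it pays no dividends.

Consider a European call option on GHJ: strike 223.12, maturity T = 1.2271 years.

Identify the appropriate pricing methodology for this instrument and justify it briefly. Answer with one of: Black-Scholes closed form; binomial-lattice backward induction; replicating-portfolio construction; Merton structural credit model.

framework: Black-Scholes closed form

Key observation: everything needed for the exact continuous-time valuation of the European call on GHJ (strike 223.12) is given, and no feature rules the closed form out.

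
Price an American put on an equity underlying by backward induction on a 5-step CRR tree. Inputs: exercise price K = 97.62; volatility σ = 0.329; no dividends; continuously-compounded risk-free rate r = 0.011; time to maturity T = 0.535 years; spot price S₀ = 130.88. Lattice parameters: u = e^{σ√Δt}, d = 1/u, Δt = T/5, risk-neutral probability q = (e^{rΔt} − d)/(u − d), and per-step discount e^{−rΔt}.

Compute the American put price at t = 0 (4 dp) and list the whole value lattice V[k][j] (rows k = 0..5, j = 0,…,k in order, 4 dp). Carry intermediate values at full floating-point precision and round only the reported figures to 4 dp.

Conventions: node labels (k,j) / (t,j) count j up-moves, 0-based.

params: Δt=0.10700 u=1.11362 d=0.89797 q=0.47858 e^(-rΔt)=0.99882
t_5 payoffs: 21.2044 2.8527 0.0000 0.0000 0.0000 0.0000
k=4: node(4,0) S=85.0982 payoff=12.5218 vs cont=12.4070 → 12.5218 [stop]  node(4,1) S=105.5351 payoff=0.0000 vs cont=1.4857 → 1.4857 [wait]  node(4,2) S=130.8800 payoff=0.0000 vs cont=0.0000 → 0.0000 [wait]  node(4,3) S=162.3117 payoff=0.0000 vs cont=0.0000 → 0.0000 [wait]  node(4,4) S=201.2918 payoff=0.0000 vs cont=0.0000 → 0.0000 [wait]
k=3: node(3,0) S=94.7673 payoff=2.8527 vs cont=7.2316 → 7.2316 [wait]  node(3,1) S=117.5263 payoff=0.0000 vs cont=0.7737 → 0.7737 [wait]  node(3,2) S=145.7510 payoff=0.0000 vs cont=0.0000 → 0.0000 [wait]  node(3,3) S=180.7540 payoff=0.0000 vs cont=0.0000 → 0.0000 [wait]
k=2: node(2,0) S=105.5351 payoff=0.0000 vs cont=4.1361 → 4.1361 [wait]  node(2,1) S=130.8800 payoff=0.0000 vs cont=0.4030 → 0.4030 [wait]  node(2,2) S=162.3117 payoff=0.0000 vs cont=0.0000 → 0.0000 [wait]
k=1: node(1,0) S=117.5263 payoff=0.0000 vs cont=2.3467 → 2.3467 [wait]  node(1,1) S=145.7510 payoff=0.0000 vs cont=0.2099 → 0.2099 [wait]
k=0: node(0,0) S=130.8800 payoff=0.0000 vs cont=1.3225 → 1.3225 [wait]

price = 1.3225
tree:
1.3225
2.3467 0.2099
4.1361 0.4030 0.0000
7.2316 0.7737 0.0000 0.0000
12.5218 1.4857 0.0000 0.0000 0.0000
21.2044 2.8527 0.0000 0.0000 0.0000 0.0000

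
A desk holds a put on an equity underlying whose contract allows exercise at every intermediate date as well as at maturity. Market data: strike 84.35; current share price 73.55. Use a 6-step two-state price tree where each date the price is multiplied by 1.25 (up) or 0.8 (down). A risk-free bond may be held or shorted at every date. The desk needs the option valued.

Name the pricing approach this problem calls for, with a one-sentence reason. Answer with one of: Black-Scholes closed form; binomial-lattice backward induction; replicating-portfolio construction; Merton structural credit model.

Key observation: the defining feature is the embedded early-exercise option across 6 discrete dates on the spot-73.55 tree; pricing the strike-84.35 put means working backward with an exercise test at every node.

framework: binomial-lattice backward induction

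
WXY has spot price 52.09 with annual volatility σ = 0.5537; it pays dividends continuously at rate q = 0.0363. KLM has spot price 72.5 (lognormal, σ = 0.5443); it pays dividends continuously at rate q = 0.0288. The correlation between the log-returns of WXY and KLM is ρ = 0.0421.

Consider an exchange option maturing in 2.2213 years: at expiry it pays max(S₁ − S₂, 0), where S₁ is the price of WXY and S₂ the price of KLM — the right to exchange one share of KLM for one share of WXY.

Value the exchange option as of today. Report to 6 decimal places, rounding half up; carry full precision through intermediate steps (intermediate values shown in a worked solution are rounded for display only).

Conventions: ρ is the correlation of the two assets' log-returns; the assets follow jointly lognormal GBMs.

σ_eff = √(σ₁² + σ₂² − 2ρσ₁σ₂) = √(0.5537² + 0.5443² − 2·0.0421·0.5537·0.5443) = 0.759915
d₁ = (ln(S₁/S₂) + (q₂ − q₁ + σ_eff²/2)T) / (σ_eff√T) = (ln(52.09/72.5) + (0.0288 − 0.0363 + 0.288735)·2.2213) / 1.132579 = 0.259667
d₂ = d₁ − σ_eff√T = 0.259667 − 1.132579 = -0.872911
N(d₁) = 0.602440,  N(d₂) = 0.191356
V = S₁·e^{−q₁T}·N(d₁) − S₂·e^{−q₂T}·N(d₂) = 28.950062 − 13.013563 = 15.936499
Key observation: pricing in KLM-units makes this a unit-strike call on the ratio S₁/S₂ — the risk-free rate cancels and cannot affect the value.

exchange price = 15.936499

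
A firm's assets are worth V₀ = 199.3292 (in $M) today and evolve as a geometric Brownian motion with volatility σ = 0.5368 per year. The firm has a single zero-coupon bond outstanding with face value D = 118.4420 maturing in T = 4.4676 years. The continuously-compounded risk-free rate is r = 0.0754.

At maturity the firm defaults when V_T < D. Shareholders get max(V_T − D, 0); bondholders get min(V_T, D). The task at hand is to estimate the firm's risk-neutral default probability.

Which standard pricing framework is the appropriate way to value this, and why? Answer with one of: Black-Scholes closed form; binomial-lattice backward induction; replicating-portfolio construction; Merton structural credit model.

framework: Merton structural credit model

Key observation: a levered firm with one bullet debt due at 4.4676 years is the canonical structural-credit setup: equity is a call on the firm's assets struck at the face value.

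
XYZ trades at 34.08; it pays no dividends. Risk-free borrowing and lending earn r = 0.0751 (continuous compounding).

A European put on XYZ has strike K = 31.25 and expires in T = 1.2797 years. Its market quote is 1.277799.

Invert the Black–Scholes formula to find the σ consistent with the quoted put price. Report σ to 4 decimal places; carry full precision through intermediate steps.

sigma = 0.2420

At σ = 0.2420 the Black–Scholes value reproduces the quote:
σ√T = 0.242·√1.2797 = 0.273760
d₁ = (ln(S/K) + (r+σ²/2)T) / (σ√T) = (ln(34.08/31.25) + (0.0751+0.242²/2)·1.2797) / 0.273760 = (0.086691 + 0.133578) / 0.273760 = 0.804607
d₂ = d₁ − σ√T = 0.804607 − 0.273760 = 0.530847
e^{−rT} = 0.908368
N(−d₁) = 0.210523,  N(−d₂) = 0.297762
V = K·e^{−rT}·N(−d₂) − S·N(−d₁) = 8.452430 − 7.174631 = 1.277799 (the quoted price), and the Black–Scholes price is strictly increasing in σ, so σ is unique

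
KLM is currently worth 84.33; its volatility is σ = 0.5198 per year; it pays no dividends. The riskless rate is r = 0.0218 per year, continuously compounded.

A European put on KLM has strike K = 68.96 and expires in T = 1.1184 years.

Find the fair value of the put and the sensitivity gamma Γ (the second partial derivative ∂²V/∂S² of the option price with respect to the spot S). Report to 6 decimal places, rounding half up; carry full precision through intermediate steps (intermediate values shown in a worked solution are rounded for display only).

σ√T = 0.5198·√1.1184 = 0.549712
d₁ = (ln(S/K) + (r+σ²/2)T) / (σ√T) = (ln(84.33/68.96) + (0.0218+0.5198²/2)·1.1184) / 0.549712 = (0.201211 + 0.175473) / 0.549712 = 0.685239
d₂ = d₁ − σ√T = 0.685239 − 0.549712 = 0.135527
e^{−rT} = 0.975914
N(−d₁) = 0.246597,  N(−d₂) = 0.446098
Put price V = K·e^{−rT}·N(−d₂) − S·N(−d₁) = 30.021926 − 20.795499 = 9.226427
φ(d₁) = (1/√(2π))·e^{−d₁²/2} = 0.315463
Γ = φ(d₁) / (S·σ·√T) = 0.006805

price = 9.226427
Γ = 0.006805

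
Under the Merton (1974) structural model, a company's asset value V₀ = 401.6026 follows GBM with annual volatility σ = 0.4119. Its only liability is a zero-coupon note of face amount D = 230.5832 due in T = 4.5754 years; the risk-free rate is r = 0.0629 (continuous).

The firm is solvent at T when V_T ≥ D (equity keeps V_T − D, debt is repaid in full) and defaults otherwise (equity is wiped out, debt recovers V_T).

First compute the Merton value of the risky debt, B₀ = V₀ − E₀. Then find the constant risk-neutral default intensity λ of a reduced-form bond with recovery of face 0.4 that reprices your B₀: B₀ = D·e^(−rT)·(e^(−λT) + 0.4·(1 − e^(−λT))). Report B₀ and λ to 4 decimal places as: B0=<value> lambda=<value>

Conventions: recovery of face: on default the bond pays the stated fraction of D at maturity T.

B0=153.1458 lambda=0.0462

With assets at 401.6026 and a single debt payment of 230.5832 at 4.5754 years:
d₁ = [ln(V₀/D) + (r + σ²/2)T] / (σ√T)
   = [ln(401.6026/230.5832) + (0.0629 + 0.5·0.4119²)·4.5754] / (0.4119·√4.5754)
   = [0.554851 + 0.675928] / 0.881062 = 1.396927
d₂ = d₁ − σ√T = 1.396927 − 0.881062 = 0.515865
N(d₁) = 0.918782,  N(d₂) = 0.697026,  e^(−rT) = 0.749917
E₀ = V₀·N(d₁) − D·e^(−rT)·N(d₂)
   = 401.6026·0.918782 − 230.5832·0.749917·0.697026 = 248.456844
B₀ = V₀ − E₀ = 401.6026 − 248.456844 = 153.145756
e^(−λT) = (B₀·e^(rT)/D − 0.4)/(1 − 0.4) = (153.1458·1.333481/230.5832 − 0.4)/0.6 = 0.80942369
λ = −ln(0.80942369)/4.5754 = 0.046211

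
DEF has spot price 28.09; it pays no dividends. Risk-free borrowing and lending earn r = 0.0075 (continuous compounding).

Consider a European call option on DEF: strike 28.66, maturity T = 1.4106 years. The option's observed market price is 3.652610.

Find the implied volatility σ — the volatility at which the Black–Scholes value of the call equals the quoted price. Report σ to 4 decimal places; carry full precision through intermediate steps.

At σ = 0.2844 the Black–Scholes value reproduces the quote:
σ√T = 0.2844·√1.4106 = 0.337778
d₁ = (ln(S/K) + (r+σ²/2)T) / (σ√T) = (ln(28.09/28.66) + (0.0075+0.2844²/2)·1.4106) / 0.337778 = (-0.020089 + 0.067627) / 0.337778 = 0.140737
d₂ = d₁ − σ√T = 0.140737 − 0.337778 = -0.197042
e^{−rT} = 0.989476
N(d₁) = 0.555961,  N(d₂) = 0.421898
V = S·N(d₁) − K·e^{−rT}·N(d₂) = 15.616944 − 11.964334 = 3.652610 (equal to the quote); since ∂V/∂σ > 0 for all σ, the implied volatility is unique

sigma = 0.2844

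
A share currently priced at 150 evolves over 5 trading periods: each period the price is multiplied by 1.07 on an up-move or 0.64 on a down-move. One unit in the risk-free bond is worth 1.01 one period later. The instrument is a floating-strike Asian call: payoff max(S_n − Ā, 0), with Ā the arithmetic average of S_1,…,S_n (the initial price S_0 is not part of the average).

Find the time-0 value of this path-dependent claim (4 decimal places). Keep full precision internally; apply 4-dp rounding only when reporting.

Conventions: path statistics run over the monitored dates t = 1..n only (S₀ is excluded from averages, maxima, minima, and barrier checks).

Risk-neutral up-probability p* = (R−d)/(u−d) = (1.01−0.64)/(1.07−0.64) = 0.8605; the claim prices as the p*-weighted sum of path payoffs discounted by R^5.
Enumerate all 2^5 = 32 price paths (U = up ×1.07, D = down ×0.64); each path with k up-moves has probability p*^k·(1−p*)^(5−k).
DDDDD: Ā=47.6067, payoff=0.0000, prob=0.000053
UDDDD: Ā=79.5925, payoff=0.0000, prob=0.000326
DUDDD: Ā=66.6925, payoff=0.0000, prob=0.000326
UUDDD: Ā=111.5015, payoff=0.0000, prob=0.002011
DDUDD: Ā=58.4365, payoff=0.0000, prob=0.000326
UDUDD: Ā=97.6985, payoff=0.0000, prob=0.002011
DUUDD: Ā=84.7985, payoff=0.0000, prob=0.002011
UUUDD: Ā=141.7724, payoff=0.0000, prob=0.012404
DDDUD: Ā=53.1526, payoff=0.0000, prob=0.000326
UDDUD: Ā=88.8646, payoff=0.0000, prob=0.002011
DUDUD: Ā=75.9646, payoff=0.0000, prob=0.002011
UUDUD: Ā=127.0032, payoff=0.0000, prob=0.012404
DDUUD: Ā=67.7086, payoff=0.0000, prob=0.002011
UDUUD: Ā=113.2002, payoff=0.0000, prob=0.012404
DUUUD: Ā=100.3002, payoff=0.0000, prob=0.012404
UUUUD: Ā=167.6895, payoff=0.0000, prob=0.076492
DDDDU: Ā=49.7710, payoff=0.0000, prob=0.000326
UDDDU: Ā=83.2108, payoff=0.0000, prob=0.002011
DUDDU: Ā=70.3108, payoff=0.0000, prob=0.002011
UUDDU: Ā=117.5509, payoff=0.0000, prob=0.012404
DDUDU: Ā=62.0548, payoff=0.0000, prob=0.002011
UDUDU: Ā=103.7479, payoff=0.0000, prob=0.012404
DUUDU: Ā=90.8479, payoff=0.0000, prob=0.012404
UUUDU: Ā=151.8864, payoff=0.0000, prob=0.076492
DDDUU: Ā=56.7710, payoff=0.0000, prob=0.002011
UDDUU: Ā=94.9140, payoff=0.0000, prob=0.012404
DUDUU: Ā=82.0140, payoff=0.0000, prob=0.012404
UUDUU: Ā=137.1172, payoff=0.0000, prob=0.076492
DDUUU: Ā=73.7580, payoff=1.5086, prob=0.012404
UDUUU: Ā=123.3142, payoff=2.5222, prob=0.076492
DUUUU: Ā=110.4142, payoff=15.4222, prob=0.076492
UUUUU: Ā=184.5987, payoff=25.7840, prob=0.471701
Price = Σ prob·payoff / R^5 = 13.553663 / 1.051010 = 12.8958

price = 12.8958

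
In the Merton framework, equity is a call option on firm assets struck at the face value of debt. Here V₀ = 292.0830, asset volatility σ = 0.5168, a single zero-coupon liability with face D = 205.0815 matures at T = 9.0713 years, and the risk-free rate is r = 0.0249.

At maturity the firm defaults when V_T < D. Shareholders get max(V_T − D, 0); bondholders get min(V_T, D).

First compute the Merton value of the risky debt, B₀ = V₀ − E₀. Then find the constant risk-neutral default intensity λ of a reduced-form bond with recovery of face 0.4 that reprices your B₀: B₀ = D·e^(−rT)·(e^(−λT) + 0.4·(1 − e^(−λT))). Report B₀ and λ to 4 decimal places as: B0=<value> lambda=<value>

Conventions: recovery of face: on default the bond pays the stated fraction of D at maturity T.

Apply the equity-as-call identities (strike 205.0815, horizon 9.0713 years):
d₁ = [ln(V₀/D) + (r + σ²/2)T] / (σ√T)
   = [ln(292.0830/205.0815) + (0.0249 + 0.5·0.5168²)·9.0713] / (0.5168·√9.0713)
   = [0.353631 + 1.437267] / 1.556529 = 1.150571
d₂ = d₁ − σ√T = 1.150571 − 1.556529 = -0.405958
N(d₁) = 0.875046,  N(d₂) = 0.342387,  e^(−rT) = 0.797818
E₀ = V₀·N(d₁) − D·e^(−rT)·N(d₂)
   = 292.0830·0.875046 − 205.0815·0.797818·0.342387 = 199.565460
B₀ = V₀ − E₀ = 292.0830 − 199.565460 = 92.517540
e^(−λT) = (B₀·e^(rT)/D − 0.4)/(1 − 0.4) = (92.5175·1.253419/205.0815 − 0.4)/0.6 = 0.27574918
λ = −ln(0.27574918)/9.0713 = 0.142015

B0=92.5175 lambda=0.1420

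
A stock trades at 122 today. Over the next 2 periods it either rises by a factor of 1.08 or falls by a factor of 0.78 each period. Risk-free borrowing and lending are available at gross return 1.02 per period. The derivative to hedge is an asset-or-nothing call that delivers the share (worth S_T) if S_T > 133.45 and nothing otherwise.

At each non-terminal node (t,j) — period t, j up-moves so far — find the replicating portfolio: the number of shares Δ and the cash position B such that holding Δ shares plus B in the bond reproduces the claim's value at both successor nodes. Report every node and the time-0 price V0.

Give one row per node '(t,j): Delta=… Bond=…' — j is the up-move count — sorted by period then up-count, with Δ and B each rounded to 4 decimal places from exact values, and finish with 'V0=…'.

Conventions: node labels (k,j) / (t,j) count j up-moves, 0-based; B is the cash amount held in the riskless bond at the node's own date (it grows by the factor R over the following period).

Arbitrage-free pricing uses the up-move probability p* = (R−d)/(u−d) = 0.8000, discounting each step at R = 1.02.
Payoffs at expiry: V(2,0)=0.0000, V(2,1)=0.0000, V(2,2)=142.3008
(1,0): S=95.1600. Δ = (V_up−V_dn)/(S_up−S_dn) = (0.0000−0.0000)/(102.7728−74.2248) = 0.0000. V = [p*·0.0000 + (1−p*)·0.0000]/1.02 = 0.0000. B = V − Δ·S = 0.0000.
(1,1): S=131.7600. Δ = (V_up−V_dn)/(S_up−S_dn) = (142.3008−0.0000)/(142.3008−102.7728) = 3.6000. V = [p*·142.3008 + (1−p*)·0.0000]/1.02 = 111.6085. B = V − Δ·S = -362.7275.
(0,0): S=122.0000. Δ = (V_up−V_dn)/(S_up−S_dn) = (111.6085−0.0000)/(131.7600−95.1600) = 3.0494. V = [p*·111.6085 + (1−p*)·0.0000]/1.02 = 87.5361. B = V − Δ·S = -284.4922.
Verification: the root portfolio costs Δ(0,0)·S0 + B(0,0) = 87.5361, matching V0.

(0,0): Delta=3.0494 Bond=-284.4922
(1,0): Delta=0.0000 Bond=0.0000
(1,1): Delta=3.6000 Bond=-362.7275
V0=87.5361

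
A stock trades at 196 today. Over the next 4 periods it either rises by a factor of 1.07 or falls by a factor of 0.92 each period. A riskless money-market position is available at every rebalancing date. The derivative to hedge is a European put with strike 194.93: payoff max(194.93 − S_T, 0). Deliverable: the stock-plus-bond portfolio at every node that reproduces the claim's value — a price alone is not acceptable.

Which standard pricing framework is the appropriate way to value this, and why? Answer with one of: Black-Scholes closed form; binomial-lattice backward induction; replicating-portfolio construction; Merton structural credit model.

framework: replicating-portfolio construction

Key observation: the task asks for the hedge itself — share and bond holdings at every node of the 4-period tree on spot 196 with factors 1.07/0.92 — which is exactly what the replicating-portfolio construction produces.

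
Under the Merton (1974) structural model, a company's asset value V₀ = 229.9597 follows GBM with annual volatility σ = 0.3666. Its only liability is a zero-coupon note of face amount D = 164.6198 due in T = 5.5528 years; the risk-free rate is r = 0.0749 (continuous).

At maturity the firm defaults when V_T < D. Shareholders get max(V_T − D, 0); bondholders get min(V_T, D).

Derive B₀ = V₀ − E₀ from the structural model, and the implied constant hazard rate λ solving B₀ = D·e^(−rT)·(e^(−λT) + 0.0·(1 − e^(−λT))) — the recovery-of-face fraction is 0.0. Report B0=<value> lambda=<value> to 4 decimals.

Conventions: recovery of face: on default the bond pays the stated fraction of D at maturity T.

Work the structural quantities from V₀ = 229.9597 against face 164.6198:
d₁ = [ln(V₀/D) + (r + σ²/2)T] / (σ√T)
   = [ln(229.9597/164.6198) + (0.0749 + 0.5·0.3666²)·5.5528] / (0.3666·√5.5528)
   = [0.334266 + 0.789041] / 0.863870 = 1.300318
d₂ = d₁ − σ√T = 1.300318 − 0.863870 = 0.436448
N(d₁) = 0.903254,  N(d₂) = 0.668744,  e^(−rT) = 0.659743
E₀ = V₀·N(d₁) − D·e^(−rT)·N(d₂)
   = 229.9597·0.903254 − 164.6198·0.659743·0.668744 = 135.081876
B₀ = V₀ − E₀ = 229.9597 − 135.081876 = 94.877824
e^(−λT) = (B₀·e^(rT)/D − 0)/(1 − 0) = (94.8778·1.515741/164.6198 − 0)/1 = 0.87359001
λ = −ln(0.87359001)/5.5528 = 0.024338

B0=94.8778 lambda=0.0243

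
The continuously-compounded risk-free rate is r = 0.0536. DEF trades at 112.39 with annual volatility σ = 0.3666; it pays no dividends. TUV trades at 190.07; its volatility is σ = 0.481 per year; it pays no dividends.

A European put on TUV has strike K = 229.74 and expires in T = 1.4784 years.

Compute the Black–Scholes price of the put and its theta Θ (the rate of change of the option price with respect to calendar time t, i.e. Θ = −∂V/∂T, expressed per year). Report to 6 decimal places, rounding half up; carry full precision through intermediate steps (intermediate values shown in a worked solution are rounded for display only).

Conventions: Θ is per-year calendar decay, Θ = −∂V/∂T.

price = 58.153035
Θ = -7.127991

σ√T = 0.481·√1.4784 = 0.584845
d₁ = (ln(S/K) + (r+σ²/2)T) / (σ√T) = (ln(190.07/229.74) + (0.0536+0.481²/2)·1.4784) / 0.584845 = (-0.189556 + 0.250264) / 0.584845 = 0.103803
d₂ = d₁ − σ√T = 0.103803 − 0.584845 = -0.481043
e^{−rT} = 0.923816
N(−d₁) = 0.458663,  N(−d₂) = 0.684757
Put price V = K·e^{−rT}·N(−d₂) − S·N(−d₁) = 145.331110 − 87.178075 = 58.153035
φ(d₁) = (1/√(2π))·e^{−d₁²/2} = 0.396799
Θ = −S·φ(d₁)·σ/(2√T) + r·K·e^{−rT}·N(−d₂) = −14.917738 + 7.789748 = -7.127991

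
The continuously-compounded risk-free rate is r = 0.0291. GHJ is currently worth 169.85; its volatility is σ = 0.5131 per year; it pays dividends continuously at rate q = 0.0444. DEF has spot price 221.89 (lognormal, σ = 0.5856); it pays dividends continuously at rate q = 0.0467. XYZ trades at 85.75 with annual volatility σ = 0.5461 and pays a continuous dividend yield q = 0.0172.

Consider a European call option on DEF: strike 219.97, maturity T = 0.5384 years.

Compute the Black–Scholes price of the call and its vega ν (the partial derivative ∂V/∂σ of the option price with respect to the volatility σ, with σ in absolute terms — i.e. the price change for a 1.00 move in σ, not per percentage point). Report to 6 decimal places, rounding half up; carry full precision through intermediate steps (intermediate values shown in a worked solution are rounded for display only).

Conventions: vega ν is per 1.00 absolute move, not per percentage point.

σ√T = 0.5856·√0.5384 = 0.429688
d₁ = (ln(S/K) + (r−q+σ²/2)T) / (σ√T) = (ln(221.89/219.97) + (0.0291−0.0467+0.5856²/2)·0.5384) / 0.429688 = (0.008691 + 0.082840) / 0.429688 = 0.213017
d₂ = d₁ − σ√T = 0.213017 − 0.429688 = -0.216672
e^{−rT} = 0.984455
e^{−qT} = 0.975170
N(d₁) = 0.584343,  N(d₂) = 0.414232
Call price V = S·e^{−qT}·N(d₁) − K·e^{−rT}·N(d₂) = 126.440443 − 89.702168 = 36.738276
φ(d₁) = (1/√(2π))·e^{−d₁²/2} = 0.389993
ν = S·e^{−qT}·φ(d₁)·√T = 61.919499

price = 36.738276
ν = 61.919499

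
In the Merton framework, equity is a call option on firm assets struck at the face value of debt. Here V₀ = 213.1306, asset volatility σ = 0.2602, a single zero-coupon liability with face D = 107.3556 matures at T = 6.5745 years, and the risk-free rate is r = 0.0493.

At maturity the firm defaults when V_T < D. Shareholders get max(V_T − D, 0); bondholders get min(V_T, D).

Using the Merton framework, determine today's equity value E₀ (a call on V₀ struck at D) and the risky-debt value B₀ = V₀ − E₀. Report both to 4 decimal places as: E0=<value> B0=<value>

E0=137.8367 B0=75.2939

Work the structural quantities from V₀ = 213.1306 against face 107.3556:
d₁ = [ln(V₀/D) + (r + σ²/2)T] / (σ√T)
   = [ln(213.1306/107.3556) + (0.0493 + 0.5·0.2602²)·6.5745] / (0.2602·√6.5745)
   = [0.685758 + 0.546683] / 0.667173 = 1.847258
d₂ = d₁ − σ√T = 1.847258 − 0.667173 = 1.180085
N(d₁) = 0.967645,  N(d₂) = 0.881017,  e^(−rT) = 0.723161
E₀ = V₀·N(d₁) − D·e^(−rT)·N(d₂)
   = 213.1306·0.967645 − 107.3556·0.723161·0.881017 = 137.836676
B₀ = V₀ − E₀ = 213.1306 − 137.836676 = 75.293924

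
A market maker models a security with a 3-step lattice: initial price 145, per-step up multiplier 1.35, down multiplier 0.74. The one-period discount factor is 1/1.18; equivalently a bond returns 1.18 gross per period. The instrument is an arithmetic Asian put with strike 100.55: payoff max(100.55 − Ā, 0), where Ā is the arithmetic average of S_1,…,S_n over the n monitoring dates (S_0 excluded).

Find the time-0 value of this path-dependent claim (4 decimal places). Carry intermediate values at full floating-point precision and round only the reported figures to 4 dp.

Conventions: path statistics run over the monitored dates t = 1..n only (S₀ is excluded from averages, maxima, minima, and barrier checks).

price = 0.3349

Risk-neutral up-probability p* = (R−d)/(u−d) = (1.18−0.74)/(1.35−0.74) = 0.7213; the claim prices as the p*-weighted sum of path payoffs discounted by R^3.
Enumerate all 2^3 = 8 price paths (U = up ×1.35, D = down ×0.74); each path with k up-moves has probability p*^k·(1−p*)^(3−k).
DDD: Ā=81.8198, payoff=18.7302, prob=0.021645
UDD: Ā=149.2659, payoff=0.0000, prob=0.056022
DUD: Ā=119.7826, payoff=0.0000, prob=0.056022
UUD: Ā=218.5223, payoff=0.0000, prob=0.144999
DDU: Ā=97.9649, payoff=2.5851, prob=0.056022
UDU: Ā=178.7198, payoff=0.0000, prob=0.144999
DUU: Ā=149.2364, payoff=0.0000, prob=0.144999
UUU: Ā=272.2556, payoff=0.0000, prob=0.375291
Price = Σ prob·payoff / R^3 = 0.550238 / 1.643032 = 0.3349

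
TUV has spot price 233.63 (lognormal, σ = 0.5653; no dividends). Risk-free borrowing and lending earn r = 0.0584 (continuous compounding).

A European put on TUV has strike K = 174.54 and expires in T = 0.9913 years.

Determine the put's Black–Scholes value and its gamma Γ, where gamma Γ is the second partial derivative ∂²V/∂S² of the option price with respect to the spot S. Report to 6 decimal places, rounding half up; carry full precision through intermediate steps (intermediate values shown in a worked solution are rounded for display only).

price = 17.615415
Γ = 0.002019

σ√T = 0.5653·√0.9913 = 0.562836
d₁ = (ln(S/K) + (r+σ²/2)T) / (σ√T) = (ln(233.63/174.54) + (0.0584+0.5653²/2)·0.9913) / 0.562836 = (0.291585 + 0.216284) / 0.562836 = 0.902339
d₂ = d₁ − σ√T = 0.902339 − 0.562836 = 0.339504
e^{−rT} = 0.943752
N(−d₁) = 0.183438,  N(−d₂) = 0.367115
Put price V = K·e^{−rT}·N(−d₂) − S·N(−d₁) = 60.472119 − 42.856704 = 17.615415
φ(d₁) = (1/√(2π))·e^{−d₁²/2} = 0.265525
Γ = φ(d₁) / (S·σ·√T) = 0.002019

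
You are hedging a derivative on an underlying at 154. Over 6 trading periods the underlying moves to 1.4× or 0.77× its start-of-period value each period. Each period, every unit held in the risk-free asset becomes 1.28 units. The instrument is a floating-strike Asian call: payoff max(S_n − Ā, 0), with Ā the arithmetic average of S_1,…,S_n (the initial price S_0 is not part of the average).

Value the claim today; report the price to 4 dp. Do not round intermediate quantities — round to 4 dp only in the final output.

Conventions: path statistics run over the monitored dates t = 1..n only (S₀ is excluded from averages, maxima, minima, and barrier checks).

Set p* = 0.8095 (from d < R < u); the path-dependent value is the discounted p*-expectation over all price paths.
Enumerate all 2^6 = 64 price paths (U = up ×1.4, D = down ×0.77); each path with k up-moves has probability p*^k·(1−p*)^(6−k).
DDDDDD: Ā=68.0183, payoff=0.0000, prob=0.000048
UDDDDD: Ā=123.6697, payoff=0.0000, prob=0.000203
DUDDDD: Ā=107.4997, payoff=0.0000, prob=0.000203
UUDDDD: Ā=195.4539, payoff=0.0000, prob=0.000863
DDUDDD: Ā=95.0488, payoff=0.0000, prob=0.000203
UDUDDD: Ā=172.8159, payoff=0.0000, prob=0.000863
DUUDDD: Ā=156.6459, payoff=0.0000, prob=0.000863
UUUDDD: Ā=284.8108, payoff=0.0000, prob=0.003666
DDDUDD: Ā=85.4616, payoff=0.0000, prob=0.000203
UDDUDD: Ā=155.3847, payoff=0.0000, prob=0.000863
DUDUDD: Ā=139.2147, payoff=0.0000, prob=0.000863
UUDUDD: Ā=253.1176, payoff=0.0000, prob=0.003666
DDUUDD: Ā=126.7638, payoff=0.0000, prob=0.000863
UDUUDD: Ā=230.4796, payoff=0.0000, prob=0.003666
DUUUDD: Ā=214.3096, payoff=0.0000, prob=0.003666
UUUUDD: Ā=389.6538, payoff=0.0000, prob=0.015581
DDDDUD: Ā=78.0794, payoff=0.0000, prob=0.000203
UDDDUD: Ā=141.9626, payoff=0.0000, prob=0.000863
DUDDUD: Ā=125.7926, payoff=0.0000, prob=0.000863
UUDDUD: Ā=228.7138, payoff=0.0000, prob=0.003666
DDUDUD: Ā=113.3417, payoff=0.0000, prob=0.000863
UDUDUD: Ā=206.0758, payoff=0.0000, prob=0.003666
DUUDUD: Ā=189.9058, payoff=3.0141, prob=0.003666
UUUDUD: Ā=345.2833, payoff=5.4801, prob=0.015581
DDDUUD: Ā=103.7545, payoff=2.3514, prob=0.000863
UDDUUD: Ā=188.6446, payoff=4.2753, prob=0.003666
DUDUUD: Ā=172.4746, payoff=20.4453, prob=0.003666
UUDUUD: Ā=313.5901, payoff=37.1733, prob=0.015581
DDUUUD: Ā=160.0237, payoff=32.8962, prob=0.003666
UDUUUD: Ā=290.9521, payoff=59.8113, prob=0.015581
DUUUUD: Ā=274.7821, payoff=75.9813, prob=0.015581
UUUUUD: Ā=499.6038, payoff=138.1479, prob=0.066220
DDDDDU: Ā=72.3952, payoff=0.0000, prob=0.000203
UDDDDU: Ā=131.6276, payoff=0.0000, prob=0.000863
DUDDDU: Ā=115.4576, payoff=0.0000, prob=0.000863
UUDDDU: Ā=209.9229, payoff=0.0000, prob=0.003666
DDUDDU: Ā=103.0067, payoff=3.0992, prob=0.000863
UDUDDU: Ā=187.2849, payoff=5.6350, prob=0.003666
DUUDDU: Ā=171.1149, payoff=21.8050, prob=0.003666
UUUDDU: Ā=311.1180, payoff=39.6454, prob=0.015581
DDDUDU: Ā=93.4195, payoff=12.6864, prob=0.000863
UDDUDU: Ā=169.8537, payoff=23.0662, prob=0.003666
DUDUDU: Ā=153.6837, payoff=39.2362, prob=0.003666
UUDUDU: Ā=279.4248, payoff=71.3386, prob=0.015581
DDUUDU: Ā=141.2328, payoff=51.6871, prob=0.003666
UDUUDU: Ā=256.7868, payoff=93.9766, prob=0.015581
DUUUDU: Ā=240.6168, payoff=110.1466, prob=0.015581
UUUUDU: Ā=437.4852, payoff=200.2665, prob=0.066220
DDDDUU: Ā=86.0374, payoff=20.0686, prob=0.000863
UDDDUU: Ā=156.4316, payoff=36.4883, prob=0.003666
DUDDUU: Ā=140.2616, payoff=52.6583, prob=0.003666
UUDDUU: Ā=255.0211, payoff=95.7424, prob=0.015581
DDUDUU: Ā=127.8107, payoff=65.1092, prob=0.003666
UDUDUU: Ā=232.3831, payoff=118.3804, prob=0.015581
DUUDUU: Ā=216.2131, payoff=134.5504, prob=0.015581
UUUDUU: Ā=393.1147, payoff=244.6370, prob=0.066220
DDDUUU: Ā=118.2235, payoff=74.6964, prob=0.003666
UDDUUU: Ā=214.9518, payoff=135.8116, prob=0.015581
DUDUUU: Ā=198.7818, payoff=151.9816, prob=0.015581
UUDUUU: Ā=361.4215, payoff=276.3302, prob=0.066220
DDUUUU: Ā=186.3309, payoff=164.4325, prob=0.015581
UDUUUU: Ā=338.7835, payoff=298.9682, prob=0.066220
DUUUUU: Ā=322.6135, payoff=315.1382, prob=0.066220
UUUUUU: Ā=586.5700, payoff=572.9786, prob=0.281435
Price = Σ prob·payoff / R^6 = 280.612577 / 4.398047 = 63.8039

price = 63.8039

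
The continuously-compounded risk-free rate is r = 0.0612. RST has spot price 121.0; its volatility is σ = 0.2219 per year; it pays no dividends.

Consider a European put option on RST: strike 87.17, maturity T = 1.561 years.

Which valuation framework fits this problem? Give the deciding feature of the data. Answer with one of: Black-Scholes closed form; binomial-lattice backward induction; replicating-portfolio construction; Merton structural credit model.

framework: Black-Scholes closed form

Key observation: the instrument is a plain European put (strike 87.17) on a lognormal asset; the exact continuous-time formula applies directly.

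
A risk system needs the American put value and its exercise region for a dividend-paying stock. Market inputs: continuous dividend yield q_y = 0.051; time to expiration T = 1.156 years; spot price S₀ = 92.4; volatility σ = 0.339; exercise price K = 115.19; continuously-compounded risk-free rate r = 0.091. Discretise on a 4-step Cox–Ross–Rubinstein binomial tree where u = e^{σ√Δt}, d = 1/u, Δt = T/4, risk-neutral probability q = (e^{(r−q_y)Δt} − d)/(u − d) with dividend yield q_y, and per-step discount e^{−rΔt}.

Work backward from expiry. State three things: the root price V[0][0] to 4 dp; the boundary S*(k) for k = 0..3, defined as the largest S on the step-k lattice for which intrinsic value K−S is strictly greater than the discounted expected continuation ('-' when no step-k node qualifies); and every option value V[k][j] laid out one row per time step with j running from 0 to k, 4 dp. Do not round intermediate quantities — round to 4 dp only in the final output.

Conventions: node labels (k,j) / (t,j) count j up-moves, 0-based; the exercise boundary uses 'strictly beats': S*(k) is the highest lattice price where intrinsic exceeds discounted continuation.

price = 26.1952
boundary = - 77.0061 64.1769 77.0061
tree:
26.1952
38.1839 14.9659
51.0131 24.5078 5.7061
61.7050 38.1839 11.4036 0.0000
70.6156 51.0131 22.7900 0.0000 0.0000

Δt=0.28900  u=1.19990  d=0.83340  q=0.48629  discount=0.97404
step 4 (expiry): payoffs max(K−S,0) = 70.6156 51.0131 22.7900 0.0000 0.0000
step 3: (k=3,j=0): S=53.4850, K−S=61.7050, hold=59.4977 ⇒ V=61.7050 exercise | (k=3,j=1): S=77.0061, K−S=38.1839, hold=36.3207 ⇒ V=38.1839 exercise | (k=3,j=2): S=110.8712, K−S=4.3188, hold=11.4036 ⇒ V=11.4036 continue | (k=3,j=3): S=159.6291, K−S=0.0000, hold=0.0000 ⇒ V=0.0000 continue  boundary S*=77.0061
step 2: (k=2,j=0): S=64.1769, K−S=51.0131, hold=48.9622 ⇒ V=51.0131 exercise | (k=2,j=1): S=92.4000, K−S=22.7900, hold=24.5078 ⇒ V=24.5078 continue | (k=2,j=2): S=133.0348, K−S=0.0000, hold=5.7061 ⇒ V=5.7061 continue  boundary S*=64.1769
step 1: (k=1,j=0): S=77.0061, K−S=38.1839, hold=37.1343 ⇒ V=38.1839 exercise | (k=1,j=1): S=110.8712, K−S=4.3188, hold=14.9659 ⇒ V=14.9659 continue  boundary S*=77.0061
step 0: (k=0,j=0): S=92.4000, K−S=22.7900, hold=26.1952 ⇒ V=26.1952 continue  boundary S*=-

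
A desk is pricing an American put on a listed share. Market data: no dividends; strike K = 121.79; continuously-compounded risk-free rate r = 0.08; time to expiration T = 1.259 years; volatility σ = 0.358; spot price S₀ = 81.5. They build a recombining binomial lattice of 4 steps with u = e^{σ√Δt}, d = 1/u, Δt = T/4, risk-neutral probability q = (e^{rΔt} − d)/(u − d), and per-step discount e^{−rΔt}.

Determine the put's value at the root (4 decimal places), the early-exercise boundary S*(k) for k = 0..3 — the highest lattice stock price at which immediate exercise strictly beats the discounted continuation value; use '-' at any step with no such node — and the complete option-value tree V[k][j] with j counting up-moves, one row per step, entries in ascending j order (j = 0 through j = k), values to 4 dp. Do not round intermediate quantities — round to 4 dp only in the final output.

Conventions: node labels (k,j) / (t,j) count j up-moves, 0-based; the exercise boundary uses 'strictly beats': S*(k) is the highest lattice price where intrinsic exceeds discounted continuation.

Δt=0.31475  u=1.22244  d=0.81804  q=0.51301  discount=0.97513
step 4 (expiry): payoffs max(K−S,0) = 85.2936 67.2514 40.2900 0.0001 0.0000
step 3: (k=3,j=0): S=44.6146, K−S=77.1754, hold=74.1470 ⇒ V=77.1754 exercise | (k=3,j=1): S=66.6700, K−S=55.1200, hold=52.0916 ⇒ V=55.1200 exercise | (k=3,j=2): S=99.6287, K−S=22.1613, hold=19.1329 ⇒ V=22.1613 exercise | (k=3,j=3): S=148.8806, K−S=0.0000, hold=0.0000 ⇒ V=0.0000 continue  boundary S*=99.6287
step 2: (k=2,j=0): S=54.5386, K−S=67.2514, hold=64.2230 ⇒ V=67.2514 exercise | (k=2,j=1): S=81.5000, K−S=40.2900, hold=37.2616 ⇒ V=40.2900 exercise | (k=2,j=2): S=121.7899, K−S=0.0001, hold=10.5240 ⇒ V=10.5240 continue  boundary S*=81.5000
step 1: (k=1,j=0): S=66.6700, K−S=55.1200, hold=52.0916 ⇒ V=55.1200 exercise | (k=1,j=1): S=99.6287, K−S=22.1613, hold=24.3975 ⇒ V=24.3975 continue  boundary S*=66.6700
step 0: (k=0,j=0): S=81.5000, K−S=40.2900, hold=38.3803 ⇒ V=40.2900 exercise  boundary S*=81.5000

price = 40.2900
boundary = 81.5000 66.6700 81.5000 99.6287
tree:
40.2900
55.1200 24.3975
67.2514 40.2900 10.5240
77.1754 55.1200 22.1613 0.0000
85.2936 67.2514 40.2900 0.0001 0.0000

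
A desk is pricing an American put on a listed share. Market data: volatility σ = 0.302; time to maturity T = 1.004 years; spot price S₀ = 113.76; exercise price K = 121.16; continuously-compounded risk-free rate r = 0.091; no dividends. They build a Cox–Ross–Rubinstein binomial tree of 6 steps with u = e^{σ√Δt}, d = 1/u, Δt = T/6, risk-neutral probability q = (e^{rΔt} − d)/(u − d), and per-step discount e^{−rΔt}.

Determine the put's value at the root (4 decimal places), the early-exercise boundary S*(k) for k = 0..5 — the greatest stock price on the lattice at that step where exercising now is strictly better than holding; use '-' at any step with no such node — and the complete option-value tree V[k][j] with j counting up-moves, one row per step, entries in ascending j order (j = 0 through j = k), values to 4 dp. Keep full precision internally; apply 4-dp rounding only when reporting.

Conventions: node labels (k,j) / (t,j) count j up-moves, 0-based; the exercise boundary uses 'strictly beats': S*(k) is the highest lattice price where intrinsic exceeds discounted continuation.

Δt=0.16733  u=1.13149  d=0.88379  q=0.53110  discount=0.98489
step 6 (expiry): payoffs max(K−S,0) = 66.9499 51.7562 32.3041 7.4000 0.0000 0.0000 0.0000
step 5: (k=5,j=0): S=61.3383, K−S=59.8217, hold=57.9907 ⇒ V=59.8217 exercise | (k=5,j=1): S=78.5299, K−S=42.6301, hold=40.7992 ⇒ V=42.6301 exercise | (k=5,j=2): S=100.5398, K−S=20.6202, hold=18.7892 ⇒ V=20.6202 exercise | (k=5,j=3): S=128.7186, K−S=0.0000, hold=3.4174 ⇒ V=3.4174 continue | (k=5,j=4): S=164.7951, K−S=0.0000, hold=0.0000 ⇒ V=0.0000 continue | (k=5,j=5): S=210.9830, K−S=0.0000, hold=0.0000 ⇒ V=0.0000 continue  boundary S*=100.5398
step 4: (k=4,j=0): S=69.4038, K−S=51.7562, hold=49.9252 ⇒ V=51.7562 exercise | (k=4,j=1): S=88.8559, K−S=32.3041, hold=30.4731 ⇒ V=32.3041 exercise | (k=4,j=2): S=113.7600, K−S=7.4000, hold=11.3103 ⇒ V=11.3103 continue | (k=4,j=3): S=145.6440, K−S=0.0000, hold=1.5782 ⇒ V=1.5782 continue | (k=4,j=4): S=186.4644, K−S=0.0000, hold=0.0000 ⇒ V=0.0000 continue  boundary S*=88.8559
step 3: (k=3,j=0): S=78.5299, K−S=42.6301, hold=40.7992 ⇒ V=42.6301 exercise | (k=3,j=1): S=100.5398, K−S=20.6202, hold=20.8346 ⇒ V=20.8346 continue | (k=3,j=2): S=128.7186, K−S=0.0000, hold=6.0488 ⇒ V=6.0488 continue | (k=3,j=3): S=164.7951, K−S=0.0000, hold=0.7288 ⇒ V=0.7288 continue  boundary S*=78.5299
step 2: (k=2,j=0): S=88.8559, K−S=32.3041, hold=30.5852 ⇒ V=32.3041 exercise | (k=2,j=1): S=113.7600, K−S=7.4000, hold=12.7857 ⇒ V=12.7857 continue | (k=2,j=2): S=145.6440, K−S=0.0000, hold=3.1747 ⇒ V=3.1747 continue  boundary S*=88.8559
step 1: (k=1,j=0): S=100.5398, K−S=20.6202, hold=21.6063 ⇒ V=21.6063 continue | (k=1,j=1): S=128.7186, K−S=0.0000, hold=7.5652 ⇒ V=7.5652 continue  boundary S*=-
step 0: (k=0,j=0): S=113.7600, K−S=7.4000, hold=13.9353 ⇒ V=13.9353 continue  boundary S*=-

price = 13.9353
boundary = - - 88.8559 78.5299 88.8559 100.5398
tree:
13.9353
21.6063 7.5652
32.3041 12.7857 3.1747
42.6301 20.8346 6.0488 0.7288
51.7562 32.3041 11.3103 1.5782 0.0000
59.8217 42.6301 20.6202 3.4174 0.0000 0.0000
66.9499 51.7562 32.3041 7.4000 0.0000 0.0000 0.0000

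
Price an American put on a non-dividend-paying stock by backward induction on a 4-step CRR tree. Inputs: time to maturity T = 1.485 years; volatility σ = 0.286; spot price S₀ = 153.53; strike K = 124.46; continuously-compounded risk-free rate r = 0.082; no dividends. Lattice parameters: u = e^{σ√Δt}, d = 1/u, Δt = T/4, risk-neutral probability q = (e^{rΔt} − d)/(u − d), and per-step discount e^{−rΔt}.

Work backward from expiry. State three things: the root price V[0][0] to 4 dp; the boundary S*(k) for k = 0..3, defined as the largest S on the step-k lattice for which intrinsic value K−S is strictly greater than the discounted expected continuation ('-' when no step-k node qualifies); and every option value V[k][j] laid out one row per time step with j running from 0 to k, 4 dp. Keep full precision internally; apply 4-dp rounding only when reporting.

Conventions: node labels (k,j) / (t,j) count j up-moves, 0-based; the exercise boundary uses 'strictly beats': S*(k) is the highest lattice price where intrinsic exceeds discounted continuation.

price = 5.0775
boundary = - - - 91.0232
tree:
5.0775
9.8391 1.3869
18.5235 3.1409 0.0000
33.4368 7.1132 0.0000 0.0000
47.9934 16.1091 0.0000 0.0000 0.0000

Δt=0.37125, u=1.19037, d=0.84008, q=0.54479, disc=e^(-rΔt)=0.97002
k=4 terminal: V=max(K-S,0) → 47.9934 16.1091 0.0000 0.0000 0.0000
k=3: j=0 S=91.0232 intr=33.4368 cont=29.7050 V=33.4368[EX]; j=1 S=128.9772 intr=0.0000 cont=7.1132 V=7.1132[hold]; j=2 S=182.7569 intr=0.0000 cont=0.0000 V=0.0000[hold]; j=3 S=258.9611 intr=0.0000 cont=0.0000 V=0.0000[hold]  S*(3)=91.0232
k=2: j=0 S=108.3509 intr=16.1091 cont=18.5235 V=18.5235[hold]; j=1 S=153.5300 intr=0.0000 cont=3.1409 V=3.1409[hold]; j=2 S=217.5475 intr=0.0000 cont=0.0000 V=0.0000[hold]  S*(2)=-
k=1: j=0 S=128.9772 intr=0.0000 cont=9.8391 V=9.8391[hold]; j=1 S=182.7569 intr=0.0000 cont=1.3869 V=1.3869[hold]  S*(1)=-
k=0: j=0 S=153.5300 intr=0.0000 cont=5.0775 V=5.0775[hold]  S*(0)=-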